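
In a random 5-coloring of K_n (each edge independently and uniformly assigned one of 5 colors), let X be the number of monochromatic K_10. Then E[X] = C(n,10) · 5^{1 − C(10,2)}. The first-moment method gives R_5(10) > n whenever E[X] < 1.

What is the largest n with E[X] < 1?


We need C(n, 10) · 5^{1 − 45} < 1, i.e. C(n, 10) < 5^{45 − 1} = 5684341886080801486968994140625.
Check values of n near the boundary:
  n = 5386: C(5386, 10) = 5613966214234562222231428510561; 5613966214234562222231428510561 < 5684341886080801486968994140625? YES
  n = 5387: C(5387, 10) = 5624406917627224603154306376491; 5624406917627224603154306376491 < 5684341886080801486968994140625? YES
  n = 5388: C(5388, 10) = 5634865093375880654852250419586; 5634865093375880654852250419586 < 5684341886080801486968994140625? YES
  n = 5389: C(5389, 10) = 5645340767466558997768874792926; 5645340767466558997768874792926 < 5684341886080801486968994140625? YES
  n = 5390: C(5390, 10) = 5655833965919099070255434039753; 5655833965919099070255434039753 < 5684341886080801486968994140625? YES
  n = 5391: C(5391, 10) = 5666344714787188828795213697883; 5666344714787188828795213697883 < 5684341886080801486968994140625? YES
  n = 5392: C(5392, 10) = 5676873040158402483252283957448; 5676873040158402483252283957448 < 5684341886080801486968994140625? YES
  n = 5393: C(5393, 10) = 5687418968154238267170642278008; 5687418968154238267170642278008 < 5684341886080801486968994140625? NO
  n = 5394: C(5394, 10) = 5697982524930156243149785372878; 5697982524930156243149785372878 < 5684341886080801486968994140625? NO
The largest n with C(n, 10) < 5684341886080801486968994140625 is n = 5392 (where E[X] = 5676873040158402483252283957448/5684341886080801486968994140625 ≈ 0.9987). Hence R_5(10) > 5392, i.e. R_5(10) ≥ 5393.

Largest n = 5392; hence R_5(10) > 5392.


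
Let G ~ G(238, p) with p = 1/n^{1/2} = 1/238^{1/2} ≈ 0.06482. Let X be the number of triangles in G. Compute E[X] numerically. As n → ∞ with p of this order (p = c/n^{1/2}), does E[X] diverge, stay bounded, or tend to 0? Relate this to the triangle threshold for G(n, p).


Number of potential triangles: C(238, 3) = 2218636.
Each occurs with probability p³ ≈ (0.06482)³ ≈ 2.723545e-04.
By linearity: E[X] = C(238, 3)·p³ ≈ 2218636 · 2.723545e-04 ≈ 604.2555.
Since α = 1/2 < 1, p = c/n^{1/2} ≫ 1/n is above the triangle threshold p ~ 1/n. Asymptotically E[X] ~ (c³/6)·n^{3(1−α)} = (1³/6)·n^{1.5} → ∞; triangles are abundant w.h.p.

E[X] ≈ 604.2555; in regime p = Θ(1/n^{1/2}) E[X] diverges (above the triangle threshold p ~ 1/n).


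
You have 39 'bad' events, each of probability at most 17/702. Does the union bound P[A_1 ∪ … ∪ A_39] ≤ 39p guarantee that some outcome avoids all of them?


Union bound: P[∪_{i=1}^{39} A_i] ≤ Σ_i P[A_i] ≤ 39·p = 39·(17/702) = 17/18.
Numerically: 17/18 ≈ 0.9444444.
Is 17/18 < 1? YES.
Since P[∪ A_i] ≤ 17/18 < 1, the complement has P[∩ A_i^c] ≥ 1 − 17/18 = 1/18 > 0, so some outcome avoids every A_i.

39·p = 17/18 ≈ 0.9444444; existence CERTIFIED by the union bound.


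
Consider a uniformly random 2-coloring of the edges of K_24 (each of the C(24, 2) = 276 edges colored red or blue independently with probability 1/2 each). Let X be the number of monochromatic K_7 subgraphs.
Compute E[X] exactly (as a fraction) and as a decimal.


Let X = Σ_S X_S over the C(24, 7) = 346104 subsets S of size 7, where X_S = 1 if the K_7 on S is monochromatic.
For a fixed S, the K_7 on S has C(7, 2) = 21 edges. P[all 21 edges red] = (1/2)^21, and likewise for blue, so P[monochromatic] = 2·(1/2)^21 = 2^{1 − 21} = 1/1048576.
By linearity of expectation: E[X] = C(24, 7) · 2^{1 − 21} = 346104 · 1/1048576 = 43263/131072.
Numerically: E[X] ≈ 0.33007.

E[X] = C(24,7)·2^(1−C(7,2)) = 43263/131072 ≈ 0.33007.


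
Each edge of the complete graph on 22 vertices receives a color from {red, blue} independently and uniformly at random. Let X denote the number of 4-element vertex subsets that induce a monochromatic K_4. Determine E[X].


Let X = Σ_S X_S over the C(22, 4) = 7315 subsets S of size 4, where X_S = 1 if the K_4 on S is monochromatic.
For a fixed S, the K_4 on S has C(4, 2) = 6 edges. P[all 6 edges red] = (1/2)^6, and likewise for blue, so P[monochromatic] = 2·(1/2)^6 = 2^{1 − 6} = 1/32.
By linearity: E[X] = C(22, 4) · 2^{1 − 6} = 7315 · 1/32 = 7315/32.
Numerically: E[X] ≈ 228.5938.

E[X] = C(22,4)·2^(1−C(4,2)) = 7315/32 ≈ 228.5938.


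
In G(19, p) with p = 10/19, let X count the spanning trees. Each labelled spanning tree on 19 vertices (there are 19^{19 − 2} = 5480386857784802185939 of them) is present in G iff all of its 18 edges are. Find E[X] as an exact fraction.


K_19 has 19^{19 − 2} = 5480386857784802185939 labelled spanning trees.
For each such spanning tree H, let X_H = 1 if all 18 edges of H are present in G. Then P[X_H = 1] = p^{18} = (10/19)^{18} = 1000000000000000000/104127350297911241532841.
Summing the indicators: E[X] = Σ_H E[X_H] = 5480386857784802185939 · p^{18} = 5480386857784802185939 · 1000000000000000000/104127350297911241532841 = 1000000000000000000/19.
Numerically: E[X] ≈ 5.2632e+16.

E[X] = 5480386857784802185939 · (10/19)^{18} = 1000000000000000000/19 ≈ 5.2632e+16.


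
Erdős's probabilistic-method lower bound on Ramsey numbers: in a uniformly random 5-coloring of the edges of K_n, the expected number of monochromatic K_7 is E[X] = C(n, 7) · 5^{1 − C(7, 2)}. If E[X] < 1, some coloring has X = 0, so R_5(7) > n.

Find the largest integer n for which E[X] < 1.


We need C(n, 7) · 5^{1 − 21} < 1, i.e. C(n, 7) < 5^{21 − 1} = 95367431640625.
Check values of n near the boundary:
  n = 336: C(336, 7) = 90079147136880; 90079147136880 < 95367431640625? YES
  n = 337: C(337, 7) = 91989916924632; 91989916924632 < 95367431640625? YES
  n = 338: C(338, 7) = 93935323022736; 93935323022736 < 95367431640625? YES
  n = 339: C(339, 7) = 95915887062372; 95915887062372 < 95367431640625? NO
  n = 340: C(340, 7) = 97932136940560; 97932136940560 < 95367431640625? NO
The largest n with C(n, 7) < 95367431640625 is n = 338 (where E[X] = 93935323022736/95367431640625 ≈ 0.9850). Hence R_5(7) > 338, i.e. R_5(7) ≥ 339.

Largest n = 338; hence R_5(7) > 338.


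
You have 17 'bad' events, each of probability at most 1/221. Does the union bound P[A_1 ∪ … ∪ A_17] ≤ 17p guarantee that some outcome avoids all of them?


Union bound: P[∪_{i=1}^{17} A_i] ≤ Σ_i P[A_i] ≤ 17·p = 17·(1/221) = 1/13.
Numerically: 1/13 ≈ 0.0769.
Is 1/13 < 1? YES.
Since P[∪ A_i] ≤ 1/13 < 1, the complement has P[∩ A_i^c] ≥ 1 − 1/13 = 12/13 > 0, so some outcome avoids every A_i.

17·p = 1/13 ≈ 0.0769; existence CERTIFIED by the union bound.


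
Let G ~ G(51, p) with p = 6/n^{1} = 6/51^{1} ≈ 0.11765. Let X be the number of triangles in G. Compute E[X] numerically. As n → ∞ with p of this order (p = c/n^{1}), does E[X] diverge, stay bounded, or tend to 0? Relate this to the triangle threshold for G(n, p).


Number of potential triangles: C(51, 3) = 20825.
Each occurs with probability p³ ≈ (0.11765)³ ≈ 1.6283330e-03.
By linearity: E[X] = C(51, 3)·p³ ≈ 20825 · 1.6283330e-03 ≈ 33.91003.
Here α = 1, so p = 6/n is exactly at the triangle threshold p ~ 1/n. Asymptotically E[X] → c³/6 = 6³/6 = 36 ≈ 36.00000, a bounded constant. In this regime the triangle count is asymptotically Poisson(c³/6).

E[X] ≈ 33.91003; in regime p = Θ(1/n^{1}) E[X] stays bounded (at the triangle threshold p ~ 1/n).


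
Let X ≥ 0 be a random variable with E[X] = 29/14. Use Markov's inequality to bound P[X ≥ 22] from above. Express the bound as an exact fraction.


μ = E[X] = 29/14, a = 22.
Markov: P[X ≥ 22] ≤ μ/a = (29/14)/22 = 29/308.
Numerically: ≈ 0.0942.
(Since a = 22 > μ = 2.0714, the bound 29/308 is < 1 and informative.)

P[X ≥ 22] ≤ 29/308 ≈ 0.0942.


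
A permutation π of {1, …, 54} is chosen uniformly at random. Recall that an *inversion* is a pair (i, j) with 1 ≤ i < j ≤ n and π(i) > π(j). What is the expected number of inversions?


Write X = Σ X_I over the C(54, 2) = 1431 pairs i < j, with X_I the indicator of one inversion.
There are 1431 indicators.
For each fixed pair i < j, the values π(i) and π(j) are two distinct elements of {1, …, 54} in uniformly random order; by symmetry P[π(i) > π(j)] = 1/2.
By linearity: E[X] = 1431 · (1/2) = C(54, 2) · (1/2) = 1431/2 = 1431/2 ≈ 715.50000.

E[X] = 1431/2 = 715.50000.


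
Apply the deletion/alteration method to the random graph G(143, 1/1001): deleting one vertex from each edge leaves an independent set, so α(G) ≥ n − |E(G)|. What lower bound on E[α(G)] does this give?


E[|E(G)|] = C(143, 2)·p = 10153 · (1/1001) = 71/7.
E[α(G)] ≥ n − E[|E(G)|] = 143 − 71/7 = 930/7.
Numerically: ≈ 132.857143.
(This is only a lower bound; the true E[α(G)] may be larger.)

E[α(G)] ≥ 930/7 ≈ 132.857143.


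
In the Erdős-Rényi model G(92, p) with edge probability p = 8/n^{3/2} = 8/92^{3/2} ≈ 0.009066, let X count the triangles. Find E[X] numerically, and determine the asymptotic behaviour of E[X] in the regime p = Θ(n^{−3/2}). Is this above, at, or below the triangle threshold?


Number of potential triangles: C(92, 3) = 125580.
Each occurs with probability p³ ≈ (0.009066)³ ≈ 7.451175e-07.
By linearity: E[X] = C(92, 3)·p³ ≈ 125580 · 7.451175e-07 ≈ 0.0936.
Since α = 3/2 > 1, p = c/n^{3/2} = o(1/n) is below the triangle threshold p ~ 1/n. Asymptotically E[X] ~ (c³/6)·n^{3(1−α)} = (8³/6)·n^{-1.5} → 0, so by Markov's inequality G has no triangles w.h.p.

E[X] ≈ 0.0936; in regime p = Θ(1/n^{3/2}) E[X] tends to 0 (below the triangle threshold p ~ 1/n).


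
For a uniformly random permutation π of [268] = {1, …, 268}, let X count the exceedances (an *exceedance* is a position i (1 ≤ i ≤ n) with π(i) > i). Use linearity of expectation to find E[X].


Write X = Σ_{i=1}^{268} X_i, where X_i = 1_{π(i) > i}.
For each fixed i, π(i) is uniform over {1, …, 268} (marginal of a uniform permutation), so P[π(i) > i] = (n − i)/n. Summing: Σ_{i=1}^{268} (n − i)/n = (0 + 1 + … + 267)/268 = 268(268 − 1)/(2·268) = (268 − 1)/2.
Hence E[X] = Σ_{i=1}^{268} (268 − i)/268 = 267/2 ≈ 133.500.

E[X] = 267/2 = 133.500.


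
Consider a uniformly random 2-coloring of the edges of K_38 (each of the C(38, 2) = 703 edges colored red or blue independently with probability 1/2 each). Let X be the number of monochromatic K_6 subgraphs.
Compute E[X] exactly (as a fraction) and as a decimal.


Let X = Σ_S X_S over the C(38, 6) = 2760681 subsets S of size 6, where X_S = 1 if the K_6 on S is monochromatic.
For a fixed S, the K_6 on S has C(6, 2) = 15 edges. P[all 15 edges red] = (1/2)^15, and likewise for blue, so P[monochromatic] = 2·(1/2)^15 = 2^{1 − 15} = 1/16384.
By linearity: E[X] = C(38, 6) · 2^{1 − 15} = 2760681 · 1/16384 = 2760681/16384.
Numerically: E[X] ≈ 168.499.

E[X] = C(38,6)·2^(1−C(6,2)) = 2760681/16384 ≈ 168.499.


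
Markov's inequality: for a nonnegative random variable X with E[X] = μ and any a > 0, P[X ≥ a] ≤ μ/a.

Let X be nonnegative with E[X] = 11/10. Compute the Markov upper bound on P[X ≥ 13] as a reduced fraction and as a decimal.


μ = E[X] = 11/10, a = 13.
Markov: P[X ≥ 13] ≤ μ/a = (11/10)/13 = 11/130.
Numerically: ≈ 0.085.
(Since a = 13 > μ = 1.100, the bound 11/130 is < 1 and informative.)

P[X ≥ 13] ≤ 11/130 ≈ 0.085.


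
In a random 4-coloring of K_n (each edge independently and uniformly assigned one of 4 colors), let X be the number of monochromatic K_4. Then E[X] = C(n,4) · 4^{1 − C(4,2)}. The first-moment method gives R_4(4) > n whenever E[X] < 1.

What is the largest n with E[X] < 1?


We need C(n, 4) · 4^{1 − 6} < 1, i.e. C(n, 4) < 4^{6 − 1} = 1024.
Check values of n near the boundary:
  n = 9: C(9, 4) = 126; 126 < 1024? YES
  n = 10: C(10, 4) = 210; 210 < 1024? YES
  n = 11: C(11, 4) = 330; 330 < 1024? YES
  n = 12: C(12, 4) = 495; 495 < 1024? YES
  n = 13: C(13, 4) = 715; 715 < 1024? YES
  n = 14: C(14, 4) = 1001; 1001 < 1024? YES
  n = 15: C(15, 4) = 1365; 1365 < 1024? NO
The largest n with C(n, 4) < 1024 is n = 14 (where E[X] = 1001/1024 ≈ 0.9775391). Hence R_4(4) > 14, i.e. R_4(4) ≥ 15.

Largest n = 14; hence R_4(4) > 14.


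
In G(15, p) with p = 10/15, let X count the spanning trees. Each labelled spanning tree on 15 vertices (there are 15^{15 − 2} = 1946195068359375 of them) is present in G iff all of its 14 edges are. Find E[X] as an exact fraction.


K_15 has 15^{15 − 2} = 1946195068359375 labelled spanning trees.
For each such spanning tree H, let X_H = 1 if all 14 edges of H are present in G. Then P[X_H = 1] = p^{14} = (2/3)^{14} = 16384/4782969.
By linearity of expectation: E[X] = Σ_H E[X_H] = 1946195068359375 · p^{14} = 1946195068359375 · 16384/4782969 = 20000000000000/3.
Numerically: E[X] ≈ 6.667e+12.

E[X] = 1946195068359375 · (2/3)^{14} = 20000000000000/3 ≈ 6.667e+12.


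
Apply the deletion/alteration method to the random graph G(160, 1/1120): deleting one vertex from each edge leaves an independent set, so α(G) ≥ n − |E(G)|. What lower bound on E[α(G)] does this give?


E[|E(G)|] = C(160, 2)·p = 12720 · (1/1120) = 159/14.
E[α(G)] ≥ n − E[|E(G)|] = 160 − 159/14 = 2081/14.
Numerically: ≈ 148.6429.
(This is only a lower bound; the true E[α(G)] may be larger.)

E[α(G)] ≥ 2081/14 ≈ 148.6429.


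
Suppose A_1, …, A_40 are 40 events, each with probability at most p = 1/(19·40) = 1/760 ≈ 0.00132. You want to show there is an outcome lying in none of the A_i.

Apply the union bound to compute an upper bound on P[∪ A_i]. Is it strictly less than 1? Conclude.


Union bound: P[∪_{i=1}^{40} A_i] ≤ Σ_i P[A_i] ≤ 40·p = 40·(1/760) = 1/19.
Numerically: 1/19 ≈ 0.05263.
Is 1/19 < 1? YES.
Since P[∪ A_i] ≤ 1/19 < 1, the complement has P[∩ A_i^c] ≥ 1 − 1/19 = 18/19 > 0, so some outcome avoids every A_i.

40·p = 1/19 ≈ 0.05263; existence CERTIFIED by the union bound.


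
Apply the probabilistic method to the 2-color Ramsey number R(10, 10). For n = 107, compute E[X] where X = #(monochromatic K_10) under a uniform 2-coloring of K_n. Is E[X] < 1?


E[X] = C(107, 10) · 2^{1 − 45} = 35137373005735 · 2^{−44} = 35137373005735/17592186044416.
As a reduced fraction: E[X] = 35137373005735/17592186044416 ≈ 1.9973284.
Is E[X] < 1? NO.
Since E[X] ≥ 1, the first-moment bound is inconclusive at n = 107; it does NOT by itself certify R(10, 10) > 107.

E[X] = 35137373005735/17592186044416 ≈ 1.9973284; E[X] ≥ 1; first-moment method inconclusive here.


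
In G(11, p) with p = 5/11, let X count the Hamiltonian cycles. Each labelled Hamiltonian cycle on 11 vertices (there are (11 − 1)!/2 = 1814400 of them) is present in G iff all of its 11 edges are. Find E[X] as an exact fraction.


K_11 has (11 − 1)!/2 = 1814400 labelled Hamiltonian cycles.
For each such Hamiltonian cycle H, let X_H = 1 if all 11 edges of H are present in G. Then P[X_H = 1] = p^{11} = (5/11)^{11} = 48828125/285311670611.
Summing the indicators: E[X] = Σ_H E[X_H] = 1814400 · p^{11} = 1814400 · 48828125/285311670611 = 88593750000000/285311670611.
Numerically: E[X] ≈ 311.

E[X] = 1814400 · (5/11)^{11} = 88593750000000/285311670611 ≈ 311.


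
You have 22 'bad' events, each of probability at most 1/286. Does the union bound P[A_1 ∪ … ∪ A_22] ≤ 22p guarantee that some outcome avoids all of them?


Union bound: P[∪_{i=1}^{22} A_i] ≤ Σ_i P[A_i] ≤ 22·p = 22·(1/286) = 1/13.
Numerically: 1/13 ≈ 0.077.
Is 1/13 < 1? YES.
Since P[∪ A_i] ≤ 1/13 < 1, the complement has P[∩ A_i^c] ≥ 1 − 1/13 = 12/13 > 0, so some outcome avoids every A_i.

22·p = 1/13 ≈ 0.077; existence CERTIFIED by the union bound.


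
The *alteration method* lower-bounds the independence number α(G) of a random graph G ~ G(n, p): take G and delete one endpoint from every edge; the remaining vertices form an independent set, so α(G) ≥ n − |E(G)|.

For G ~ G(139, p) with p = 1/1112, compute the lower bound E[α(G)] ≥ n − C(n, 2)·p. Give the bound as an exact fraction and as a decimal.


E[|E(G)|] = C(139, 2)·p = 9591 · (1/1112) = 69/8.
E[α(G)] ≥ n − E[|E(G)|] = 139 − 69/8 = 1043/8.
Numerically: ≈ 130.3750.
(This is only a lower bound; the true E[α(G)] may be larger.)

E[α(G)] ≥ 1043/8 ≈ 130.3750.


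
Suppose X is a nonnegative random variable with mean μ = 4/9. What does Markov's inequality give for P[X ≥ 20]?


μ = E[X] = 4/9, a = 20.
Markov: P[X ≥ 20] ≤ μ/a = (4/9)/20 = 1/45.
Numerically: ≈ 0.022222.
(Since a = 20 > μ = 0.444444, the bound 1/45 is < 1 and informative.)

P[X ≥ 20] ≤ 1/45 ≈ 0.022222.


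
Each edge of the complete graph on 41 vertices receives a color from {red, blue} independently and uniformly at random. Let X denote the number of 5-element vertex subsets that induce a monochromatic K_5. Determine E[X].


Let X = Σ_S X_S over the C(41, 5) = 749398 subsets S of size 5, where X_S = 1 if the K_5 on S is monochromatic.
For a fixed S, the K_5 on S has C(5, 2) = 10 edges. P[all 10 edges red] = (1/2)^10, and likewise for blue, so P[monochromatic] = 2·(1/2)^10 = 2^{1 − 10} = 1/512.
Summing: E[X] = C(41, 5) · 2^{1 − 10} = 749398 · 1/512 = 374699/256.
Numerically: E[X] ≈ 1463.668.

E[X] = C(41,5)·2^(1−C(5,2)) = 374699/256 ≈ 1463.668.


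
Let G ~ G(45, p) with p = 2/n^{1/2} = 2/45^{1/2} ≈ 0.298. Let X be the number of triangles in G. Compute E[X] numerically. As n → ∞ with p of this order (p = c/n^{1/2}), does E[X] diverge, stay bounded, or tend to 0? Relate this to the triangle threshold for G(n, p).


Number of potential triangles: C(45, 3) = 14190.
Each occurs with probability p³ ≈ (0.298)³ ≈ 2.65015e-02.
By linearity: E[X] = C(45, 3)·p³ ≈ 14190 · 2.65015e-02 ≈ 376.057.
Since α = 1/2 < 1, p = c/n^{1/2} ≫ 1/n is above the triangle threshold p ~ 1/n. Asymptotically E[X] ~ (c³/6)·n^{3(1−α)} = (2³/6)·n^{1.5} → ∞; triangles are abundant w.h.p.

E[X] ≈ 376.057; in regime p = Θ(1/n^{1/2}) E[X] diverges (above the triangle threshold p ~ 1/n).


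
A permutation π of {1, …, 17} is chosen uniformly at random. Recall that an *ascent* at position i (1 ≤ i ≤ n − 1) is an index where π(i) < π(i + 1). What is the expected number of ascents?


Write X = Σ X_I over i = 1, …, 16, with X_I the indicator of one ascent.
There are 16 indicators.
For each fixed i, the pair (π(i), π(i+1)) is a uniformly random ordered pair of distinct values from {1, …, 17}; by symmetry P[π(i) < π(i+1)] = 1/2.
By linearity: E[X] = 16 · (1/2) = (17 − 1) · (1/2) = 8 ≈ 8.000.

E[X] = 8 = 8.000.


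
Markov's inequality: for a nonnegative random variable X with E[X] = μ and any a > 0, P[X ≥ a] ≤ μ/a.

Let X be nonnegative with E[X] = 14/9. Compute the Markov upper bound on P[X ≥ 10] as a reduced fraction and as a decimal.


μ = E[X] = 14/9, a = 10.
Markov: P[X ≥ 10] ≤ μ/a = (14/9)/10 = 7/45.
Numerically: ≈ 0.15556.
(Since a = 10 > μ = 1.55556, the bound 7/45 is < 1 and informative.)

P[X ≥ 10] ≤ 7/45 ≈ 0.15556.


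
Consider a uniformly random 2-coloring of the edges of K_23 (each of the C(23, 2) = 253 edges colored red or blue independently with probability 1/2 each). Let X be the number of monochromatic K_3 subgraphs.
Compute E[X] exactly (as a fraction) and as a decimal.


Let X = Σ_S X_S over the C(23, 3) = 1771 subsets S of size 3, where X_S = 1 if the K_3 on S is monochromatic.
For a fixed S, the K_3 on S has C(3, 2) = 3 edges. P[all 3 edges red] = (1/2)^3, and likewise for blue, so P[monochromatic] = 2·(1/2)^3 = 2^{1 − 3} = 1/4.
By linearity of expectation: E[X] = C(23, 3) · 2^{1 − 3} = 1771 · 1/4 = 1771/4.
Numerically: E[X] ≈ 442.750000.

E[X] = C(23,3)·2^(1−C(3,2)) = 1771/4 ≈ 442.750000.


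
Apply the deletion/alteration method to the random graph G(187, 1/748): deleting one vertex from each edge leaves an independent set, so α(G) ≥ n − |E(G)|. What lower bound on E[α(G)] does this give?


E[|E(G)|] = C(187, 2)·p = 17391 · (1/748) = 93/4.
E[α(G)] ≥ n − E[|E(G)|] = 187 − 93/4 = 655/4.
Numerically: ≈ 163.750.
(This is only a lower bound; the true E[α(G)] may be larger.)

E[α(G)] ≥ 655/4 ≈ 163.750.


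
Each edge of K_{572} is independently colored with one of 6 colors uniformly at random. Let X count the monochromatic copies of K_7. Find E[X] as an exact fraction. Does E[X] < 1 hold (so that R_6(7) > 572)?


E[X] = C(572, 7) · 6^{1 − 21} = 3831215212271304 · 6^{−20} = 3831215212271304/3656158440062976.
As a reduced fraction: E[X] = 17737107464219/16926659444736 ≈ 1.04788.
Is E[X] < 1? NO.
Since E[X] ≥ 1, the first-moment bound is inconclusive at n = 572; it does NOT by itself certify R_6(7) > 572.

E[X] = 17737107464219/16926659444736 ≈ 1.04788; E[X] ≥ 1; first-moment method inconclusive here.


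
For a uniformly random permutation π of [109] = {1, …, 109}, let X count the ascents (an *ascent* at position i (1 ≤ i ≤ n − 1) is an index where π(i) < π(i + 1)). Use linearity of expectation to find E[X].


Write X = Σ X_I over i = 1, …, 108, with X_I the indicator of one ascent.
There are 108 indicators.
For each fixed i, the pair (π(i), π(i+1)) is a uniformly random ordered pair of distinct values from {1, …, 109}; by symmetry P[π(i) < π(i+1)] = 1/2.
By linearity: E[X] = 108 · (1/2) = (109 − 1) · (1/2) = 54 ≈ 54.0000.

E[X] = 54 = 54.0000.


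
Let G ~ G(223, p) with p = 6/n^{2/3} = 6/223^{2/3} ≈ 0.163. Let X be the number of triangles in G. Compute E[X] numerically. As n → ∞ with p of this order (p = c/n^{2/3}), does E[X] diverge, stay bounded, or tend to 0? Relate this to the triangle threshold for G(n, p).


Number of potential triangles: C(223, 3) = 1823471.
Each occurs with probability p³ ≈ (0.163)³ ≈ 4.34354e-03.
By linearity: E[X] = C(223, 3)·p³ ≈ 1823471 · 4.34354e-03 ≈ 7920.323.
Since α = 2/3 < 1, p = c/n^{2/3} ≫ 1/n is above the triangle threshold p ~ 1/n. Asymptotically E[X] ~ (c³/6)·n^{3(1−α)} = (6³/6)·n^{1} → ∞; triangles are abundant w.h.p.

E[X] ≈ 7920.323; in regime p = Θ(1/n^{2/3}) E[X] diverges (above the triangle threshold p ~ 1/n).


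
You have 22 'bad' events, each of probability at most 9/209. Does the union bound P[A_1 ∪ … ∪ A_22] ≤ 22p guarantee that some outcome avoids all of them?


Union bound: P[∪_{i=1}^{22} A_i] ≤ Σ_i P[A_i] ≤ 22·p = 22·(9/209) = 18/19.
Numerically: 18/19 ≈ 0.9473684.
Is 18/19 < 1? YES.
Since P[∪ A_i] ≤ 18/19 < 1, the complement has P[∩ A_i^c] ≥ 1 − 18/19 = 1/19 > 0, so some outcome avoids every A_i.

22·p = 18/19 ≈ 0.9473684; existence CERTIFIED by the union bound.


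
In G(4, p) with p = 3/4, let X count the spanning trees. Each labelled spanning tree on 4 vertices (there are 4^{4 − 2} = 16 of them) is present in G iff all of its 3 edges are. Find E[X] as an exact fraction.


K_4 has 4^{4 − 2} = 16 labelled spanning trees.
For each such spanning tree H, let X_H = 1 if all 3 edges of H are present in G. Then P[X_H = 1] = p^{3} = (3/4)^{3} = 27/64.
By linearity of expectation: E[X] = Σ_H E[X_H] = 16 · p^{3} = 16 · 27/64 = 27/4.
Numerically: E[X] ≈ 6.75.

E[X] = 16 · (3/4)^{3} = 27/4 ≈ 6.75.


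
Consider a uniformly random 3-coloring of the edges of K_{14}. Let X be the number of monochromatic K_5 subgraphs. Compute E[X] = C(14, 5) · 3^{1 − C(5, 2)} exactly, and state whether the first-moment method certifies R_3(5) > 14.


E[X] = C(14, 5) · 3^{1 − 10} = 2002 · 3^{−9} = 2002/19683.
As a reduced fraction: E[X] = 2002/19683 ≈ 0.101712.
Is E[X] < 1? YES.
Since E[X] < 1, there exists a 3-coloring of K_{14} with no monochromatic K_5; hence R_3(5) > 14.

E[X] = 2002/19683 ≈ 0.101712; E[X] < 1, so R_3(5) > 14.


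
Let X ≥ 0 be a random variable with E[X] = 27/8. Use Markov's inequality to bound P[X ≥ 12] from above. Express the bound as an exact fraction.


μ = E[X] = 27/8, a = 12.
Markov: P[X ≥ 12] ≤ μ/a = (27/8)/12 = 9/32.
Numerically: ≈ 0.281250.
(Since a = 12 > μ = 3.375000, the bound 9/32 is < 1 and informative.)

P[X ≥ 12] ≤ 9/32 ≈ 0.281250.


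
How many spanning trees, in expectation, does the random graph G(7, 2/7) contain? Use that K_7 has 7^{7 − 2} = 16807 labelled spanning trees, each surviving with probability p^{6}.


K_7 has 7^{7 − 2} = 16807 labelled spanning trees.
For each such spanning tree H, let X_H = 1 if all 6 edges of H are present in G. Then P[X_H = 1] = p^{6} = (2/7)^{6} = 64/117649.
By linearity of expectation: E[X] = Σ_H E[X_H] = 16807 · p^{6} = 16807 · 64/117649 = 64/7.
Numerically: E[X] ≈ 9.143.

E[X] = 16807 · (2/7)^{6} = 64/7 ≈ 9.143.


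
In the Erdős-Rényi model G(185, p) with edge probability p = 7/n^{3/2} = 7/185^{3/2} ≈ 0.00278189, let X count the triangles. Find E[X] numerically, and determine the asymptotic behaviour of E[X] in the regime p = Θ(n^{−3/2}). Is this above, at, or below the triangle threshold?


Number of potential triangles: C(185, 3) = 1038220.
Each occurs with probability p³ ≈ (0.00278189)³ ≈ 2.15288753e-08.
By linearity: E[X] = C(185, 3)·p³ ≈ 1038220 · 2.15288753e-08 ≈ 0.022352.
Since α = 3/2 > 1, p = c/n^{3/2} = o(1/n) is below the triangle threshold p ~ 1/n. Asymptotically E[X] ~ (c³/6)·n^{3(1−α)} = (7³/6)·n^{-1.5} → 0, so by Markov's inequality G has no triangles w.h.p.

E[X] ≈ 0.022352; in regime p = Θ(1/n^{3/2}) E[X] tends to 0 (below the triangle threshold p ~ 1/n).


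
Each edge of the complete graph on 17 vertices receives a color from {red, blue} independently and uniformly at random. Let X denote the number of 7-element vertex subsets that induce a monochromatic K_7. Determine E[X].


Let X = Σ_S X_S over the C(17, 7) = 19448 subsets S of size 7, where X_S = 1 if the K_7 on S is monochromatic.
For a fixed S, the K_7 on S has C(7, 2) = 21 edges. P[all 21 edges red] = (1/2)^21, and likewise for blue, so P[monochromatic] = 2·(1/2)^21 = 2^{1 − 21} = 1/1048576.
By linearity of expectation: E[X] = C(17, 7) · 2^{1 − 21} = 19448 · 1/1048576 = 2431/131072.
Numerically: E[X] ≈ 0.019.

E[X] = C(17,7)·2^(1−C(7,2)) = 2431/131072 ≈ 0.019.


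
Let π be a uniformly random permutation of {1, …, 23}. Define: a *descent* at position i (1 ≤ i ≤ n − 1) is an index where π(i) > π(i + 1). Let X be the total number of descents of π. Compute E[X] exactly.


Write X = Σ X_I over i = 1, …, 22, with X_I the indicator of one descent.
There are 22 indicators.
For each fixed i, the pair (π(i), π(i+1)) is a uniformly random ordered pair of distinct values from {1, …, 23}; by symmetry P[π(i) > π(i+1)] = 1/2.
By linearity: E[X] = 22 · (1/2) = (23 − 1) · (1/2) = 11 ≈ 11.000.

E[X] = 11 = 11.000.


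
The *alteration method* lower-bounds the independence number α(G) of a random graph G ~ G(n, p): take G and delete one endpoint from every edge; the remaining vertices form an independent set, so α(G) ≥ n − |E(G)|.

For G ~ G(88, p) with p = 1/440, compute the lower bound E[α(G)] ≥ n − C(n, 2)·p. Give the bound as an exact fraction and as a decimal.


E[|E(G)|] = C(88, 2)·p = 3828 · (1/440) = 87/10.
E[α(G)] ≥ n − E[|E(G)|] = 88 − 87/10 = 793/10.
Numerically: ≈ 79.300000.
(This is only a lower bound; the true E[α(G)] may be larger.)

E[α(G)] ≥ 793/10 ≈ 79.300000.


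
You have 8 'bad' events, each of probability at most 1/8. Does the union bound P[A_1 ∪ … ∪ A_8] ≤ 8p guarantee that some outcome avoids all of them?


Union bound: P[∪_{i=1}^{8} A_i] ≤ Σ_i P[A_i] ≤ 8·p = 8·(1/8) = 1.
Numerically: 1 ≈ 1.000.
Is 1 < 1? NO.
Since the bound 1 is ≥ 1, the union bound is uninformative here; it does NOT by itself certify existence.

8·p = 1 ≈ 1.000; existence NOT certified by the union bound.


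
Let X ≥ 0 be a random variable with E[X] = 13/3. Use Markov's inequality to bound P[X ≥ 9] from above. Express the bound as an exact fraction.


μ = E[X] = 13/3, a = 9.
Markov: P[X ≥ 9] ≤ μ/a = (13/3)/9 = 13/27.
Numerically: ≈ 0.4815.
(Since a = 9 > μ = 4.3333, the bound 13/27 is < 1 and informative.)

P[X ≥ 9] ≤ 13/27 ≈ 0.4815.


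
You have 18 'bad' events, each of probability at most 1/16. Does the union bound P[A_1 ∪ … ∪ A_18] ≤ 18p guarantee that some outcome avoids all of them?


Union bound: P[∪_{i=1}^{18} A_i] ≤ Σ_i P[A_i] ≤ 18·p = 18·(1/16) = 9/8.
Numerically: 9/8 ≈ 1.125.
Is 9/8 < 1? NO.
Since the bound 9/8 is ≥ 1, the union bound is uninformative here; it does NOT by itself certify existence.

18·p = 9/8 ≈ 1.125; existence NOT certified by the union bound.


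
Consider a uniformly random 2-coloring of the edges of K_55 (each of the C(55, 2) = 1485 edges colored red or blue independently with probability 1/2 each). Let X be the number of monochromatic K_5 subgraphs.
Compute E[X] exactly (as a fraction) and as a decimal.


Let X = Σ_S X_S over the C(55, 5) = 3478761 subsets S of size 5, where X_S = 1 if the K_5 on S is monochromatic.
For a fixed S, the K_5 on S has C(5, 2) = 10 edges. P[all 10 edges red] = (1/2)^10, and likewise for blue, so P[monochromatic] = 2·(1/2)^10 = 2^{1 − 10} = 1/512.
Summing: E[X] = C(55, 5) · 2^{1 − 10} = 3478761 · 1/512 = 3478761/512.
Numerically: E[X] ≈ 6794.455.

E[X] = C(55,5)·2^(1−C(5,2)) = 3478761/512 ≈ 6794.455.


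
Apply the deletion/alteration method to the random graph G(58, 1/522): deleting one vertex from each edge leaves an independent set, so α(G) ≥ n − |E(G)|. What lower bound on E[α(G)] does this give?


E[|E(G)|] = C(58, 2)·p = 1653 · (1/522) = 19/6.
E[α(G)] ≥ n − E[|E(G)|] = 58 − 19/6 = 329/6.
Numerically: ≈ 54.83333.
(This is only a lower bound; the true E[α(G)] may be larger.)

E[α(G)] ≥ 329/6 ≈ 54.83333.


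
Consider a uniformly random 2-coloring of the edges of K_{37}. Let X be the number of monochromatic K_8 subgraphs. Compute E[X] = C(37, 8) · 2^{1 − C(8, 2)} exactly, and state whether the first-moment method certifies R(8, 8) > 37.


E[X] = C(37, 8) · 2^{1 − 28} = 38608020 · 2^{−27} = 38608020/134217728.
As a reduced fraction: E[X] = 9652005/33554432 ≈ 0.2876522.
Is E[X] < 1? YES.
Since E[X] < 1, there exists a 2-coloring of K_{37} with no monochromatic K_8; hence R(8, 8) > 37.

E[X] = 9652005/33554432 ≈ 0.2876522; E[X] < 1, so R(8, 8) > 37.


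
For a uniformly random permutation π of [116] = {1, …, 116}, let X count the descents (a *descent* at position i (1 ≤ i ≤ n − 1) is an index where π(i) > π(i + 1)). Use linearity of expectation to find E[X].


Write X = Σ X_I over i = 1, …, 115, with X_I the indicator of one descent.
There are 115 indicators.
For each fixed i, the pair (π(i), π(i+1)) is a uniformly random ordered pair of distinct values from {1, …, 116}; by symmetry P[π(i) > π(i+1)] = 1/2.
By linearity: E[X] = 115 · (1/2) = (116 − 1) · (1/2) = 115/2 ≈ 57.500000.

E[X] = 115/2 = 57.500000.


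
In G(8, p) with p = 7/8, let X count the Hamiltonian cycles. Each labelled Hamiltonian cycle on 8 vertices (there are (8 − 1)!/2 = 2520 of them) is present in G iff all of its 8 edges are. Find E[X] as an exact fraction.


K_8 has (8 − 1)!/2 = 2520 labelled Hamiltonian cycles.
For each such Hamiltonian cycle H, let X_H = 1 if all 8 edges of H are present in G. Then P[X_H = 1] = p^{8} = (7/8)^{8} = 5764801/16777216.
Summing the indicators: E[X] = Σ_H E[X_H] = 2520 · p^{8} = 2520 · 5764801/16777216 = 1815912315/2097152.
Numerically: E[X] ≈ 865.9.

E[X] = 2520 · (7/8)^{8} = 1815912315/2097152 ≈ 865.9.


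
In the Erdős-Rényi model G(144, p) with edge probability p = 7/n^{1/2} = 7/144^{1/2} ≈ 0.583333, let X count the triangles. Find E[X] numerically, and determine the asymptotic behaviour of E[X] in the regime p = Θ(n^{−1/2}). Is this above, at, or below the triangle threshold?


Number of potential triangles: C(144, 3) = 487344.
Each occurs with probability p³ ≈ (0.583333)³ ≈ 1.98495370e-01.
By linearity: E[X] = C(144, 3)·p³ ≈ 487344 · 1.98495370e-01 ≈ 96735.527778.
Since α = 1/2 < 1, p = c/n^{1/2} ≫ 1/n is above the triangle threshold p ~ 1/n. Asymptotically E[X] ~ (c³/6)·n^{3(1−α)} = (7³/6)·n^{1.5} → ∞; triangles are abundant w.h.p.

E[X] ≈ 96735.527778; in regime p = Θ(1/n^{1/2}) E[X] diverges (above the triangle threshold p ~ 1/n).


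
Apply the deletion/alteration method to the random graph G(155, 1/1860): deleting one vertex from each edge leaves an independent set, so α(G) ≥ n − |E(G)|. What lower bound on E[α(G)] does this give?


E[|E(G)|] = C(155, 2)·p = 11935 · (1/1860) = 77/12.
E[α(G)] ≥ n − E[|E(G)|] = 155 − 77/12 = 1783/12.
Numerically: ≈ 148.583.
(This is only a lower bound; the true E[α(G)] may be larger.)

E[α(G)] ≥ 1783/12 ≈ 148.583.


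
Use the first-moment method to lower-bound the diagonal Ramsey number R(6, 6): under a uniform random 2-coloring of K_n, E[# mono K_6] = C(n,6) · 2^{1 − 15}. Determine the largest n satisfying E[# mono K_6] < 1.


We need C(n, 6) · 2^{1 − 15} < 1, i.e. C(n, 6) < 2^{15 − 1} = 16384.
Check values of n near the boundary:
  n = 12: C(12, 6) = 924; 924 < 16384? YES
  n = 13: C(13, 6) = 1716; 1716 < 16384? YES
  n = 14: C(14, 6) = 3003; 3003 < 16384? YES
  n = 15: C(15, 6) = 5005; 5005 < 16384? YES
  n = 16: C(16, 6) = 8008; 8008 < 16384? YES
  n = 17: C(17, 6) = 12376; 12376 < 16384? YES
  n = 18: C(18, 6) = 18564; 18564 < 16384? NO
  n = 19: C(19, 6) = 27132; 27132 < 16384? NO
  n = 20: C(20, 6) = 38760; 38760 < 16384? NO
The largest n with C(n, 6) < 16384 is n = 17 (where E[X] = 1547/2048 ≈ 0.7553711). Hence R(6, 6) > 17, i.e. R(6, 6) ≥ 18.

Largest n = 17; hence R(6, 6) > 17.


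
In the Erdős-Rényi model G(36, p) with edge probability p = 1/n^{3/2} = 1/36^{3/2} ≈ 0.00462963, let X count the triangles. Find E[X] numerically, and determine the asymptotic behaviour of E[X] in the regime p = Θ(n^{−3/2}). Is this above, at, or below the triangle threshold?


Number of potential triangles: C(36, 3) = 7140.
Each occurs with probability p³ ≈ (0.00462963)³ ≈ 9.92290301e-08.
By linearity: E[X] = C(36, 3)·p³ ≈ 7140 · 9.92290301e-08 ≈ 0.000708.
Since α = 3/2 > 1, p = c/n^{3/2} = o(1/n) is below the triangle threshold p ~ 1/n. Asymptotically E[X] ~ (c³/6)·n^{3(1−α)} = (1³/6)·n^{-1.5} → 0, so by Markov's inequality G has no triangles w.h.p.

E[X] ≈ 0.000708; in regime p = Θ(1/n^{3/2}) E[X] tends to 0 (below the triangle threshold p ~ 1/n).


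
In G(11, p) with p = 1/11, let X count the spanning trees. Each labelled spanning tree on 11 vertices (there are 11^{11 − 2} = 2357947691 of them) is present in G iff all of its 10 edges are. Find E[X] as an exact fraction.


K_11 has 11^{11 − 2} = 2357947691 labelled spanning trees.
For each such spanning tree H, let X_H = 1 if all 10 edges of H are present in G. Then P[X_H = 1] = p^{10} = (1/11)^{10} = 1/25937424601.
By linearity of expectation: E[X] = Σ_H E[X_H] = 2357947691 · p^{10} = 2357947691 · 1/25937424601 = 1/11.
Numerically: E[X] ≈ 0.0909091.

E[X] = 2357947691 · (1/11)^{10} = 1/11 ≈ 0.0909091.


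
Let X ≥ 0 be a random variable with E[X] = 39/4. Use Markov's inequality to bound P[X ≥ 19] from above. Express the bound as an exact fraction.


μ = E[X] = 39/4, a = 19.
Markov: P[X ≥ 19] ≤ μ/a = (39/4)/19 = 39/76.
Numerically: ≈ 0.5132.
(Since a = 19 > μ = 9.7500, the bound 39/76 is < 1 and informative.)

P[X ≥ 19] ≤ 39/76 ≈ 0.5132.


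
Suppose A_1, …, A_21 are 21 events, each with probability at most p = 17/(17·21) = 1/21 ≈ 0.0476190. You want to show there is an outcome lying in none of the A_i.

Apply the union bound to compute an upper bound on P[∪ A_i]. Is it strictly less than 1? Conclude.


Union bound: P[∪_{i=1}^{21} A_i] ≤ Σ_i P[A_i] ≤ 21·p = 21·(1/21) = 1.
Numerically: 1 ≈ 1.0000000.
Is 1 < 1? NO.
Since the bound 1 is ≥ 1, the union bound is uninformative here; it does NOT by itself certify existence.

21·p = 1 ≈ 1.0000000; existence NOT certified by the union bound.


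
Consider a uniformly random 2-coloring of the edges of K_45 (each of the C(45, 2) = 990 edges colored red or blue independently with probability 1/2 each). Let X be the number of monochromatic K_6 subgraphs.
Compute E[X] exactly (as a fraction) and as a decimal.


Let X = Σ_S X_S over the C(45, 6) = 8145060 subsets S of size 6, where X_S = 1 if the K_6 on S is monochromatic.
For a fixed S, the K_6 on S has C(6, 2) = 15 edges. P[all 15 edges red] = (1/2)^15, and likewise for blue, so P[monochromatic] = 2·(1/2)^15 = 2^{1 − 15} = 1/16384.
By linearity of expectation: E[X] = C(45, 6) · 2^{1 − 15} = 8145060 · 1/16384 = 2036265/4096.
Numerically: E[X] ≈ 497.13501.

E[X] = C(45,6)·2^(1−C(6,2)) = 2036265/4096 ≈ 497.13501.


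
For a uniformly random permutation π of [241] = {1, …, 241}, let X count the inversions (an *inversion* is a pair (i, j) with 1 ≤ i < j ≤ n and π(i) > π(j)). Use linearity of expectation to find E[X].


Write X = Σ X_I over the C(241, 2) = 28920 pairs i < j, with X_I the indicator of one inversion.
There are 28920 indicators.
For each fixed pair i < j, the values π(i) and π(j) are two distinct elements of {1, …, 241} in uniformly random order; by symmetry P[π(i) > π(j)] = 1/2.
By linearity: E[X] = 28920 · (1/2) = C(241, 2) · (1/2) = 28920/2 = 14460 ≈ 14460.000.

E[X] = 14460 = 14460.000.


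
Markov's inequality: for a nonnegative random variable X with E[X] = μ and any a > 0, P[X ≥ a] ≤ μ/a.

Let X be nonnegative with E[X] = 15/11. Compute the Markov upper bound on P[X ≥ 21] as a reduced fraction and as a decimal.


μ = E[X] = 15/11, a = 21.
Markov: P[X ≥ 21] ≤ μ/a = (15/11)/21 = 5/77.
Numerically: ≈ 0.0649.
(Since a = 21 > μ = 1.3636, the bound 5/77 is < 1 and informative.)

P[X ≥ 21] ≤ 5/77 ≈ 0.0649.


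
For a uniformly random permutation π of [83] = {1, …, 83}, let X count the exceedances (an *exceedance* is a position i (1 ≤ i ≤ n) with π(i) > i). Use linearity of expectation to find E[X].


Write X = Σ_{i=1}^{83} X_i, where X_i = 1_{π(i) > i}.
For each fixed i, π(i) is uniform over {1, …, 83} (marginal of a uniform permutation), so P[π(i) > i] = (n − i)/n. Summing: Σ_{i=1}^{83} (n − i)/n = (0 + 1 + … + 82)/83 = 83(83 − 1)/(2·83) = (83 − 1)/2.
Hence E[X] = Σ_{i=1}^{83} (83 − i)/83 = 41 ≈ 41.0000.

E[X] = 41 = 41.0000.


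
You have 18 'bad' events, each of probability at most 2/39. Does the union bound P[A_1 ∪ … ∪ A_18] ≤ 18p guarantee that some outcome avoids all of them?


Union bound: P[∪_{i=1}^{18} A_i] ≤ Σ_i P[A_i] ≤ 18·p = 18·(2/39) = 12/13.
Numerically: 12/13 ≈ 0.923077.
Is 12/13 < 1? YES.
Since P[∪ A_i] ≤ 12/13 < 1, the complement has P[∩ A_i^c] ≥ 1 − 12/13 = 1/13 > 0, so some outcome avoids every A_i.

18·p = 12/13 ≈ 0.923077; existence CERTIFIED by the union bound.


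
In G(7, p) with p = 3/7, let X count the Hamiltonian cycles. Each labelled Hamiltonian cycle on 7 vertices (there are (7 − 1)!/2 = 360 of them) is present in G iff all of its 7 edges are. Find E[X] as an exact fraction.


K_7 has (7 − 1)!/2 = 360 labelled Hamiltonian cycles.
For each such Hamiltonian cycle H, let X_H = 1 if all 7 edges of H are present in G. Then P[X_H = 1] = p^{7} = (3/7)^{7} = 2187/823543.
Summing the indicators: E[X] = Σ_H E[X_H] = 360 · p^{7} = 360 · 2187/823543 = 787320/823543.
Numerically: E[X] ≈ 0.956.

E[X] = 360 · (3/7)^{7} = 787320/823543 ≈ 0.956.


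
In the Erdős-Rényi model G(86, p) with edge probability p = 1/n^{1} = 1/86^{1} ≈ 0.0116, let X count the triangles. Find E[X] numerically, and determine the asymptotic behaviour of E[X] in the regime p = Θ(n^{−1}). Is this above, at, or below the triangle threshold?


Number of potential triangles: C(86, 3) = 102340.
Each occurs with probability p³ ≈ (0.0116)³ ≈ 1.57219e-06.
By linearity: E[X] = C(86, 3)·p³ ≈ 102340 · 1.57219e-06 ≈ 0.161.
Here α = 1, so p = 1/n is exactly at the triangle threshold p ~ 1/n. Asymptotically E[X] → c³/6 = 1³/6 = 1/6 ≈ 0.167, a bounded constant. In this regime the triangle count is asymptotically Poisson(c³/6).

E[X] ≈ 0.161; in regime p = Θ(1/n^{1}) E[X] stays bounded (at the triangle threshold p ~ 1/n).
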